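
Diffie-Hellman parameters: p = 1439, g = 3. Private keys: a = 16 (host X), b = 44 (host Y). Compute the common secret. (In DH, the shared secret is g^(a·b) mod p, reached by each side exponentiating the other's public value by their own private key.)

1130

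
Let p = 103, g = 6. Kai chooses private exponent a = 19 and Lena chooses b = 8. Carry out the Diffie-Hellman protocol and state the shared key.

17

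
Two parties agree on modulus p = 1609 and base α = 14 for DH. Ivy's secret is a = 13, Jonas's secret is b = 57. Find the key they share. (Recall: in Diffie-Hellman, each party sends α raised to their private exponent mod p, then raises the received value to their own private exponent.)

Ivy sends A = α^a mod p = 14^13 mod 1609.
14^1 ≡ 14 (mod 1609)
14^2 = (14^1)^2 ≡ 14^2 = 196 ≡ 196 (mod 1609)
14^4 = (14^2)^2 ≡ 196^2 = 38416 ≡ 1409 (mod 1609)
14^8 = (14^4)^2 ≡ 1409^2 = 1985281 ≡ 1384 (mod 1609)
14^13 = 14^8 · 14^4 · 14^1 ≡ 1384 · 1409 · 14 ≡ 881 (mod 1609).
So A = 881. Jonas then computes K = A^b mod p = 881^57 mod 1609.
881^1 ≡ 881 (mod 1609)
881^2 = (881^1)^2 ≡ 881^2 = 776161 ≡ 623 (mod 1609)
881^4 = (881^2)^2 ≡ 623^2 = 388129 ≡ 360 (mod 1609)
881^8 = (881^4)^2 ≡ 360^2 = 129600 ≡ 880 (mod 1609)
881^16 = (881^8)^2 ≡ 880^2 = 774400 ≡ 471 (mod 1609)
881^32 = (881^16)^2 ≡ 471^2 = 221841 ≡ 1408 (mod 1609)
881^57 = 881^32 · 881^16 · 881^8 · 881^1 ≡ 1408 · 471 · 880 · 881 ≡ 498 (mod 1609).

498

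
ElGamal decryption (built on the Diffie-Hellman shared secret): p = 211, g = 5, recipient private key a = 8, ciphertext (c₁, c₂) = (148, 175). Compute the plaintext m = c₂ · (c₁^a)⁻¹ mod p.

Shared mask s = c₁^a mod p = 148^8 mod 211.
148^1 ≡ 148 (mod 211)
148^2 = (148^1)^2 ≡ 148^2 = 21904 ≡ 171 (mod 211)
148^4 = (148^2)^2 ≡ 171^2 = 29241 ≡ 123 (mod 211)
148^8 = (148^4)^2 ≡ 123^2 = 15129 ≡ 148 (mod 211)
So s = 148; s⁻¹ ≡ 144 (mod 211).
m = c₂ · s⁻¹ mod 211 = 175 · 144 mod 211 = 91.

91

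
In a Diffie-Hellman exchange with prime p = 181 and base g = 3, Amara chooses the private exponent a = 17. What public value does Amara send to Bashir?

Public value = 3^17 (mod 181).
3^1 ≡ 3 (mod 181)
3^2 = (3^1)^2 ≡ 3^2 = 9 ≡ 9 (mod 181)
3^4 = (3^2)^2 ≡ 9^2 = 81 ≡ 81 (mod 181)
3^8 = (3^4)^2 ≡ 81^2 = 6561 ≡ 45 (mod 181)
3^16 = (3^8)^2 ≡ 45^2 = 2025 ≡ 34 (mod 181)
3^17 = 3^16 · 3^1 ≡ 34 · 3 ≡ 102 (mod 181).

102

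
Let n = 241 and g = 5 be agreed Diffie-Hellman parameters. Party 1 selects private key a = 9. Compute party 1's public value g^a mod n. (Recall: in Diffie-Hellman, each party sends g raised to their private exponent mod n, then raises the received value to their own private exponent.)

Public value = 5^9 mod 241.
5^1 ≡ 5 (mod 241)
5^2 = (5^1)^2 ≡ 5^2 = 25 ≡ 25 (mod 241)
5^4 = (5^2)^2 ≡ 25^2 = 625 ≡ 143 (mod 241)
5^8 = (5^4)^2 ≡ 143^2 = 20449 ≡ 205 (mod 241)
5^9 = 5^8 · 5^1 ≡ 205 · 5 ≡ 61 (mod 241).

61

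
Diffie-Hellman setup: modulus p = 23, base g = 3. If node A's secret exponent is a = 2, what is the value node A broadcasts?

Public value = 3^2 mod 23.
3^1 ≡ 3 (mod 23)
3^2 = (3^1)^2 ≡ 3^2 = 9 ≡ 9 (mod 23)

9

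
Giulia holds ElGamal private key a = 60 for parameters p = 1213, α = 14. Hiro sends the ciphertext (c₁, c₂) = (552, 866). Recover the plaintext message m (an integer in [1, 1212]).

934

Shared mask s = c₁^a mod p = 552^60 mod 1213.
552^1 ≡ 552 (mod 1213)
552^2 = (552^1)^2 ≡ 552^2 = 304704 ≡ 241 (mod 1213)
552^4 = (552^2)^2 ≡ 241^2 = 58081 ≡ 1070 (mod 1213)
552^8 = (552^4)^2 ≡ 1070^2 = 1144900 ≡ 1041 (mod 1213)
552^16 = (552^8)^2 ≡ 1041^2 = 1083681 ≡ 472 (mod 1213)
552^32 = (552^16)^2 ≡ 472^2 = 222784 ≡ 805 (mod 1213)
552^60 = 552^32 · 552^16 · 552^8 · 552^4 ≡ 805 · 472 · 1041 · 1070 ≡ 736 (mod 1213).
So s = 736; s⁻¹ ≡ 651 (mod 1213).
m = c₂ · s⁻¹ mod 1213 = 866 · 651 mod 1213 = 934.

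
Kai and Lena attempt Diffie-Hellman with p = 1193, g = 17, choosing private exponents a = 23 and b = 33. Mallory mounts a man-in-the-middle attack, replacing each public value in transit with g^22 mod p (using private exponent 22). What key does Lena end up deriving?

942

Lena receives Mallory's public value M = 17^22 mod 1193 instead of the honest one.
17^1 ≡ 17 (mod 1193)
17^2 = (17^1)^2 ≡ 17^2 = 289 ≡ 289 (mod 1193)
17^4 = (17^2)^2 ≡ 289^2 = 83521 ≡ 11 (mod 1193)
17^8 = (17^4)^2 ≡ 11^2 = 121 ≡ 121 (mod 1193)
17^16 = (17^8)^2 ≡ 121^2 = 14641 ≡ 325 (mod 1193)
17^22 = 17^16 · 17^4 · 17^2 ≡ 325 · 11 · 289 ≡ 37 (mod 1193).
So M = 37. Lena computes K = M^33 mod 1193.
37^1 ≡ 37 (mod 1193)
37^2 = (37^1)^2 ≡ 37^2 = 1369 ≡ 176 (mod 1193)
37^4 = (37^2)^2 ≡ 176^2 = 30976 ≡ 1151 (mod 1193)
37^8 = (37^4)^2 ≡ 1151^2 = 1324801 ≡ 571 (mod 1193)
37^16 = (37^8)^2 ≡ 571^2 = 326041 ≡ 352 (mod 1193)
37^32 = (37^16)^2 ≡ 352^2 = 123904 ≡ 1025 (mod 1193)
37^33 = 37^32 · 37^1 ≡ 1025 · 37 ≡ 942 (mod 1193).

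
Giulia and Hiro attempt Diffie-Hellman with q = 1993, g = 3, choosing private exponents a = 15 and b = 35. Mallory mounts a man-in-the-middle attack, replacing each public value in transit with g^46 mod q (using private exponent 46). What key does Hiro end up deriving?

1232

Hiro receives Mallory's public value M = 3^46 mod 1993 instead of the honest one.
3^1 ≡ 3 (mod 1993)
3^2 = (3^1)^2 ≡ 3^2 = 9 ≡ 9 (mod 1993)
3^4 = (3^2)^2 ≡ 9^2 = 81 ≡ 81 (mod 1993)
3^8 = (3^4)^2 ≡ 81^2 = 6561 ≡ 582 (mod 1993)
3^16 = (3^8)^2 ≡ 582^2 = 338724 ≡ 1907 (mod 1993)
3^32 = (3^16)^2 ≡ 1907^2 = 3636649 ≡ 1417 (mod 1993)
3^46 = 3^32 · 3^8 · 3^4 · 3^2 ≡ 1417 · 582 · 81 · 9 ≡ 1518 (mod 1993).
So M = 1518. Hiro computes K = M^35 mod 1993.
1518^1 ≡ 1518 (mod 1993)
1518^2 = (1518^1)^2 ≡ 1518^2 = 2304324 ≡ 416 (mod 1993)
1518^4 = (1518^2)^2 ≡ 416^2 = 173056 ≡ 1658 (mod 1993)
1518^8 = (1518^4)^2 ≡ 1658^2 = 2748964 ≡ 617 (mod 1993)
1518^16 = (1518^8)^2 ≡ 617^2 = 380689 ≡ 26 (mod 1993)
1518^32 = (1518^16)^2 ≡ 26^2 = 676 ≡ 676 (mod 1993)
1518^35 = 1518^32 · 1518^2 · 1518^1 ≡ 676 · 416 · 1518 ≡ 1232 (mod 1993).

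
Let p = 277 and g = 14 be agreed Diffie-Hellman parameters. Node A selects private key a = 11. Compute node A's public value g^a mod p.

153

Public value = 14^11 mod 277.
14^1 ≡ 14 (mod 277)
14^2 = (14^1)^2 ≡ 14^2 = 196 ≡ 196 (mod 277)
14^4 = (14^2)^2 ≡ 196^2 = 38416 ≡ 190 (mod 277)
14^8 = (14^4)^2 ≡ 190^2 = 36100 ≡ 90 (mod 277)
14^11 = 14^8 · 14^2 · 14^1 ≡ 90 · 196 · 14 ≡ 153 (mod 277).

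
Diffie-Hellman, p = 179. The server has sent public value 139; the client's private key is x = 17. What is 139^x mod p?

Shared key K = 139^17 mod 179.
139^1 ≡ 139 (mod 179)
139^2 = (139^1)^2 ≡ 139^2 = 19321 ≡ 168 (mod 179)
139^4 = (139^2)^2 ≡ 168^2 = 28224 ≡ 121 (mod 179)
139^8 = (139^4)^2 ≡ 121^2 = 14641 ≡ 142 (mod 179)
139^16 = (139^8)^2 ≡ 142^2 = 20164 ≡ 116 (mod 179)
139^17 = 139^16 · 139^1 ≡ 116 · 139 ≡ 14 (mod 179).

14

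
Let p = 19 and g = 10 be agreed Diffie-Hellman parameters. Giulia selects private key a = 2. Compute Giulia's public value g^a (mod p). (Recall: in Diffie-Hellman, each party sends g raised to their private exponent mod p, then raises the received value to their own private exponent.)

5

Public value = 10^2 (mod 19).
10^1 ≡ 10 (mod 19)
10^2 = (10^1)^2 ≡ 10^2 = 100 ≡ 5 (mod 19)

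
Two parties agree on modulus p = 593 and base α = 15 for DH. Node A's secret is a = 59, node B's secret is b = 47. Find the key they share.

Node B sends B = α^b mod p = 15^47 mod 593.
15^1 ≡ 15 (mod 593)
15^2 = (15^1)^2 ≡ 15^2 = 225 ≡ 225 (mod 593)
15^4 = (15^2)^2 ≡ 225^2 = 50625 ≡ 220 (mod 593)
15^8 = (15^4)^2 ≡ 220^2 = 48400 ≡ 367 (mod 593)
15^16 = (15^8)^2 ≡ 367^2 = 134689 ≡ 78 (mod 593)
15^32 = (15^16)^2 ≡ 78^2 = 6084 ≡ 154 (mod 593)
15^47 = 15^32 · 15^8 · 15^4 · 15^2 · 15^1 ≡ 154 · 367 · 220 · 225 · 15 ≡ 445 (mod 593).
So B = 445. Node A then computes K = B^a mod p = 445^59 mod 593.
445^1 ≡ 445 (mod 593)
445^2 = (445^1)^2 ≡ 445^2 = 198025 ≡ 556 (mod 593)
445^4 = (445^2)^2 ≡ 556^2 = 309136 ≡ 183 (mod 593)
445^8 = (445^4)^2 ≡ 183^2 = 33489 ≡ 281 (mod 593)
445^16 = (445^8)^2 ≡ 281^2 = 78961 ≡ 92 (mod 593)
445^32 = (445^16)^2 ≡ 92^2 = 8464 ≡ 162 (mod 593)
445^59 = 445^32 · 445^16 · 445^8 · 445^2 · 445^1 ≡ 162 · 92 · 281 · 556 · 445 ≡ 282 (mod 593).

282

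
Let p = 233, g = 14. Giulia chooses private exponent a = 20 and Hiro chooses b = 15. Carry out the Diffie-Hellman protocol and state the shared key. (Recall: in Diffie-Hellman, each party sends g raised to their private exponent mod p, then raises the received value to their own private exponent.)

128

Giulia sends A = g^a mod p = 14^20 mod 233.
14^1 ≡ 14 (mod 233)
14^2 = (14^1)^2 ≡ 14^2 = 196 ≡ 196 (mod 233)
14^4 = (14^2)^2 ≡ 196^2 = 38416 ≡ 204 (mod 233)
14^8 = (14^4)^2 ≡ 204^2 = 41616 ≡ 142 (mod 233)
14^16 = (14^8)^2 ≡ 142^2 = 20164 ≡ 126 (mod 233)
14^20 = 14^16 · 14^4 ≡ 126 · 204 ≡ 74 (mod 233).
So A = 74. Hiro then computes K = A^b mod p = 74^15 mod 233.
74^1 ≡ 74 (mod 233)
74^2 = (74^1)^2 ≡ 74^2 = 5476 ≡ 117 (mod 233)
74^4 = (74^2)^2 ≡ 117^2 = 13689 ≡ 175 (mod 233)
74^8 = (74^4)^2 ≡ 175^2 = 30625 ≡ 102 (mod 233)
74^15 = 74^8 · 74^4 · 74^2 · 74^1 ≡ 102 · 175 · 117 · 74 ≡ 128 (mod 233).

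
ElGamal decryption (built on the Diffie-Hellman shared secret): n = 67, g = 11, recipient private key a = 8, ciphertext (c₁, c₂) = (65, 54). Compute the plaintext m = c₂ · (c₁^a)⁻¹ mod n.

Shared mask s = c₁^a mod n = 65^8 mod 67.
65^1 ≡ 65 (mod 67)
65^2 = (65^1)^2 ≡ 65^2 = 4225 ≡ 4 (mod 67)
65^4 = (65^2)^2 ≡ 4^2 = 16 ≡ 16 (mod 67)
65^8 = (65^4)^2 ≡ 16^2 = 256 ≡ 55 (mod 67)
So s = 55; s⁻¹ ≡ 39 (mod 67).
m = c₂ · s⁻¹ mod 67 = 54 · 39 mod 67 = 29.

29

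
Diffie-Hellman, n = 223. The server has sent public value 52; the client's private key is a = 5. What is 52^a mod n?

Shared key K = 52^5 mod 223.
52^1 ≡ 52 (mod 223)
52^2 = (52^1)^2 ≡ 52^2 = 2704 ≡ 28 (mod 223)
52^4 = (52^2)^2 ≡ 28^2 = 784 ≡ 115 (mod 223)
52^5 = 52^4 · 52^1 ≡ 115 · 52 ≡ 182 (mod 223).

182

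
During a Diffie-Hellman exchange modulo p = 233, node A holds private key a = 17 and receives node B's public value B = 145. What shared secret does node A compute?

Shared key K = 145^17 mod 233.
145^1 ≡ 145 (mod 233)
145^2 = (145^1)^2 ≡ 145^2 = 21025 ≡ 55 (mod 233)
145^4 = (145^2)^2 ≡ 55^2 = 3025 ≡ 229 (mod 233)
145^8 = (145^4)^2 ≡ 229^2 = 52441 ≡ 16 (mod 233)
145^16 = (145^8)^2 ≡ 16^2 = 256 ≡ 23 (mod 233)
145^17 = 145^16 · 145^1 ≡ 23 · 145 ≡ 73 (mod 233).

73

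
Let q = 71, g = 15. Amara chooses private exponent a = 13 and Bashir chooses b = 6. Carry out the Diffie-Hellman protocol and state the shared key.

4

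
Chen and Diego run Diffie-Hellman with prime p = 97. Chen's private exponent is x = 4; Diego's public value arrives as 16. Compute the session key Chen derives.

Shared key K = 16^4 mod 97.
16^1 ≡ 16 (mod 97)
16^2 = (16^1)^2 ≡ 16^2 = 256 ≡ 62 (mod 97)
16^4 = (16^2)^2 ≡ 62^2 = 3844 ≡ 61 (mod 97)

61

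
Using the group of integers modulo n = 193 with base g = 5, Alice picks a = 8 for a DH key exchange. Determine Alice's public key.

Public value = 5^8 (mod 193).
5^1 ≡ 5 (mod 193)
5^2 = (5^1)^2 ≡ 5^2 = 25 ≡ 25 (mod 193)
5^4 = (5^2)^2 ≡ 25^2 = 625 ≡ 46 (mod 193)
5^8 = (5^4)^2 ≡ 46^2 = 2116 ≡ 186 (mod 193)

186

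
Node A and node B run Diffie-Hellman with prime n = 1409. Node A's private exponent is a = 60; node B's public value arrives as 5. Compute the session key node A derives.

179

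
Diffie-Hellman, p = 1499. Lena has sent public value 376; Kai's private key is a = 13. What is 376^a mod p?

259

Shared key K = 376^13 mod 1499.
376^1 ≡ 376 (mod 1499)
376^2 = (376^1)^2 ≡ 376^2 = 141376 ≡ 470 (mod 1499)
376^4 = (376^2)^2 ≡ 470^2 = 220900 ≡ 547 (mod 1499)
376^8 = (376^4)^2 ≡ 547^2 = 299209 ≡ 908 (mod 1499)
376^13 = 376^8 · 376^4 · 376^1 ≡ 908 · 547 · 376 ≡ 259 (mod 1499).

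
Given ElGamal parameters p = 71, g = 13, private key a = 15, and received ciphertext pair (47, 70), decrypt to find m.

20

Shared mask s = c₁^a mod p = 47^15 mod 71.
47^1 ≡ 47 (mod 71)
47^2 = (47^1)^2 ≡ 47^2 = 2209 ≡ 8 (mod 71)
47^4 = (47^2)^2 ≡ 8^2 = 64 ≡ 64 (mod 71)
47^8 = (47^4)^2 ≡ 64^2 = 4096 ≡ 49 (mod 71)
47^15 = 47^8 · 47^4 · 47^2 · 47^1 ≡ 49 · 64 · 8 · 47 ≡ 39 (mod 71).
So s = 39; s⁻¹ ≡ 51 (mod 71).
m = c₂ · s⁻¹ mod 71 = 70 · 51 mod 71 = 20.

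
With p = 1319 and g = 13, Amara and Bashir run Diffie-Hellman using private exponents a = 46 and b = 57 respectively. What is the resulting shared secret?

Amara sends A = g^a mod p = 13^46 mod 1319.
13^1 ≡ 13 (mod 1319)
13^2 = (13^1)^2 ≡ 13^2 = 169 ≡ 169 (mod 1319)
13^4 = (13^2)^2 ≡ 169^2 = 28561 ≡ 862 (mod 1319)
13^8 = (13^4)^2 ≡ 862^2 = 743044 ≡ 447 (mod 1319)
13^16 = (13^8)^2 ≡ 447^2 = 199809 ≡ 640 (mod 1319)
13^32 = (13^16)^2 ≡ 640^2 = 409600 ≡ 710 (mod 1319)
13^46 = 13^32 · 13^8 · 13^4 · 13^2 ≡ 710 · 447 · 862 · 169 ≡ 121 (mod 1319).
So A = 121. Bashir then computes K = A^b mod p = 121^57 mod 1319.
121^1 ≡ 121 (mod 1319)
121^2 = (121^1)^2 ≡ 121^2 = 14641 ≡ 132 (mod 1319)
121^4 = (121^2)^2 ≡ 132^2 = 17424 ≡ 277 (mod 1319)
121^8 = (121^4)^2 ≡ 277^2 = 76729 ≡ 227 (mod 1319)
121^16 = (121^8)^2 ≡ 227^2 = 51529 ≡ 88 (mod 1319)
121^32 = (121^16)^2 ≡ 88^2 = 7744 ≡ 1149 (mod 1319)
121^57 = 121^32 · 121^16 · 121^8 · 121^1 ≡ 1149 · 88 · 227 · 121 ≡ 431 (mod 1319).

431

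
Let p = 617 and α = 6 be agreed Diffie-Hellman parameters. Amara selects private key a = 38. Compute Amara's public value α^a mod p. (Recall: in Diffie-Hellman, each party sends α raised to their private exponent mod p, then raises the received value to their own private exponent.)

Public value = 6^38 mod 617.
6^1 ≡ 6 (mod 617)
6^2 = (6^1)^2 ≡ 6^2 = 36 ≡ 36 (mod 617)
6^4 = (6^2)^2 ≡ 36^2 = 1296 ≡ 62 (mod 617)
6^8 = (6^4)^2 ≡ 62^2 = 3844 ≡ 142 (mod 617)
6^16 = (6^8)^2 ≡ 142^2 = 20164 ≡ 420 (mod 617)
6^32 = (6^16)^2 ≡ 420^2 = 176400 ≡ 555 (mod 617)
6^38 = 6^32 · 6^4 · 6^2 ≡ 555 · 62 · 36 ≡ 441 (mod 617).

441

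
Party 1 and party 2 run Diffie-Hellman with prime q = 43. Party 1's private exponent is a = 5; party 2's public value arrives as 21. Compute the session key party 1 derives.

Shared key K = 21^5 mod 43.
21^1 ≡ 21 (mod 43)
21^2 = (21^1)^2 ≡ 21^2 = 441 ≡ 11 (mod 43)
21^4 = (21^2)^2 ≡ 11^2 = 121 ≡ 35 (mod 43)
21^5 = 21^4 · 21^1 ≡ 35 · 21 ≡ 4 (mod 43).

4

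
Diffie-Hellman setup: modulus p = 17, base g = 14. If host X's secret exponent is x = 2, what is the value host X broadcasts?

Public value = 14^2 (mod 17).
14^1 ≡ 14 (mod 17)
14^2 = (14^1)^2 ≡ 14^2 = 196 ≡ 9 (mod 17)

9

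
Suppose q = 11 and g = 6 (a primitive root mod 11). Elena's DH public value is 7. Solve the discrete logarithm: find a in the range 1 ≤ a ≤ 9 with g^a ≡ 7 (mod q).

3

Try successive powers of 6 modulo 11:
6^1 ≡ 6
6^2 ≡ 3
6^3 ≡ 7
Found: a = 3.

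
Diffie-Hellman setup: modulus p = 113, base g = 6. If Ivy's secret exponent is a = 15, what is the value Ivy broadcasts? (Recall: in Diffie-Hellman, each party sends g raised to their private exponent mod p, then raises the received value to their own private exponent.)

Public value = 6^15 mod 113.
6^1 ≡ 6 (mod 113)
6^2 = (6^1)^2 ≡ 6^2 = 36 ≡ 36 (mod 113)
6^4 = (6^2)^2 ≡ 36^2 = 1296 ≡ 53 (mod 113)
6^8 = (6^4)^2 ≡ 53^2 = 2809 ≡ 97 (mod 113)
6^15 = 6^8 · 6^4 · 6^2 · 6^1 ≡ 97 · 53 · 36 · 6 ≡ 5 (mod 113).

5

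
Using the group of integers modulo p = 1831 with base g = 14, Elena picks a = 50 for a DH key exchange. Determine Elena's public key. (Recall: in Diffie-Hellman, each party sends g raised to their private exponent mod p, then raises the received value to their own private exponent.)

1204

Public value = 14^{50} \pmod{1831}.
14^1 ≡ 14 (mod 1831)
14^2 = (14^1)^2 ≡ 14^2 = 196 ≡ 196 (mod 1831)
14^4 = (14^2)^2 ≡ 196^2 = 38416 ≡ 1796 (mod 1831)
14^8 = (14^4)^2 ≡ 1796^2 = 3225616 ≡ 1225 (mod 1831)
14^16 = (14^8)^2 ≡ 1225^2 = 1500625 ≡ 1036 (mod 1831)
14^32 = (14^16)^2 ≡ 1036^2 = 1073296 ≡ 330 (mod 1831)
14^50 = 14^32 · 14^16 · 14^2 ≡ 330 · 1036 · 196 ≡ 1204 (mod 1831).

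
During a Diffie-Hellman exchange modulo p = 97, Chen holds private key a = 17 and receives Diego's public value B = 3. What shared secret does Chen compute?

Shared key K = 3^17 mod 97.
3^1 ≡ 3 (mod 97)
3^2 = (3^1)^2 ≡ 3^2 = 9 ≡ 9 (mod 97)
3^4 = (3^2)^2 ≡ 9^2 = 81 ≡ 81 (mod 97)
3^8 = (3^4)^2 ≡ 81^2 = 6561 ≡ 62 (mod 97)
3^16 = (3^8)^2 ≡ 62^2 = 3844 ≡ 61 (mod 97)
3^17 = 3^16 · 3^1 ≡ 61 · 3 ≡ 86 (mod 97).

86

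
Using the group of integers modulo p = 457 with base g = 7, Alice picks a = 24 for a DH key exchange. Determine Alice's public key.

Public value = 7^24 (mod 457).
7^1 ≡ 7 (mod 457)
7^2 = (7^1)^2 ≡ 7^2 = 49 ≡ 49 (mod 457)
7^4 = (7^2)^2 ≡ 49^2 = 2401 ≡ 116 (mod 457)
7^8 = (7^4)^2 ≡ 116^2 = 13456 ≡ 203 (mod 457)
7^16 = (7^8)^2 ≡ 203^2 = 41209 ≡ 79 (mod 457)
7^24 = 7^16 · 7^8 ≡ 79 · 203 ≡ 42 (mod 457).

42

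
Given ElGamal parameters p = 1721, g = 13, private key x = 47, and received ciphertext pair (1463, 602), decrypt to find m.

Shared mask s = c₁^x mod p = 1463^47 mod 1721.
1463^1 ≡ 1463 (mod 1721)
1463^2 = (1463^1)^2 ≡ 1463^2 = 2140369 ≡ 1166 (mod 1721)
1463^4 = (1463^2)^2 ≡ 1166^2 = 1359556 ≡ 1687 (mod 1721)
1463^8 = (1463^4)^2 ≡ 1687^2 = 2845969 ≡ 1156 (mod 1721)
1463^16 = (1463^8)^2 ≡ 1156^2 = 1336336 ≡ 840 (mod 1721)
1463^32 = (1463^16)^2 ≡ 840^2 = 705600 ≡ 1711 (mod 1721)
1463^47 = 1463^32 · 1463^8 · 1463^4 · 1463^2 · 1463^1 ≡ 1711 · 1156 · 1687 · 1166 · 1463 ≡ 793 (mod 1721).
So s = 793; s⁻¹ ≡ 1619 (mod 1721).
m = c₂ · s⁻¹ mod 1721 = 602 · 1619 mod 1721 = 552.

552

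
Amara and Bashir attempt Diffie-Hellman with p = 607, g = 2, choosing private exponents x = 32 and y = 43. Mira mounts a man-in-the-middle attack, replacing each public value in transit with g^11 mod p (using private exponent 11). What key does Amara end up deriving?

389

Amara receives Mira's public value M = 2^11 mod 607 instead of the honest one.
2^1 ≡ 2 (mod 607)
2^2 = (2^1)^2 ≡ 2^2 = 4 ≡ 4 (mod 607)
2^4 = (2^2)^2 ≡ 4^2 = 16 ≡ 16 (mod 607)
2^8 = (2^4)^2 ≡ 16^2 = 256 ≡ 256 (mod 607)
2^11 = 2^8 · 2^2 · 2^1 ≡ 256 · 4 · 2 ≡ 227 (mod 607).
So M = 227. Amara computes K = M^32 mod 607.
227^1 ≡ 227 (mod 607)
227^2 = (227^1)^2 ≡ 227^2 = 51529 ≡ 541 (mod 607)
227^4 = (227^2)^2 ≡ 541^2 = 292681 ≡ 107 (mod 607)
227^8 = (227^4)^2 ≡ 107^2 = 11449 ≡ 523 (mod 607)
227^16 = (227^8)^2 ≡ 523^2 = 273529 ≡ 379 (mod 607)
227^32 = (227^16)^2 ≡ 379^2 = 143641 ≡ 389 (mod 607)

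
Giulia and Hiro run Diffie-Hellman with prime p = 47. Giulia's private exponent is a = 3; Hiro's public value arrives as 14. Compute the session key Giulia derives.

Shared key K = 14^3 mod 47.
14^1 ≡ 14 (mod 47)
14^2 = (14^1)^2 ≡ 14^2 = 196 ≡ 8 (mod 47)
14^3 = 14^2 · 14^1 ≡ 8 · 14 ≡ 18 (mod 47).

18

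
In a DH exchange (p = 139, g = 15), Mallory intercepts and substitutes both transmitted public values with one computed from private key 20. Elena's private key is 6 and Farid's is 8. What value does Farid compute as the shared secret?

Farid receives Mallory's public value M = 15^20 mod 139 instead of the honest one.
15^1 ≡ 15 (mod 139)
15^2 = (15^1)^2 ≡ 15^2 = 225 ≡ 86 (mod 139)
15^4 = (15^2)^2 ≡ 86^2 = 7396 ≡ 29 (mod 139)
15^8 = (15^4)^2 ≡ 29^2 = 841 ≡ 7 (mod 139)
15^16 = (15^8)^2 ≡ 7^2 = 49 ≡ 49 (mod 139)
15^20 = 15^16 · 15^4 ≡ 49 · 29 ≡ 31 (mod 139).
So M = 31. Farid computes K = M^8 mod 139.
31^1 ≡ 31 (mod 139)
31^2 = (31^1)^2 ≡ 31^2 = 961 ≡ 127 (mod 139)
31^4 = (31^2)^2 ≡ 127^2 = 16129 ≡ 5 (mod 139)
31^8 = (31^4)^2 ≡ 5^2 = 25 ≡ 25 (mod 139)

25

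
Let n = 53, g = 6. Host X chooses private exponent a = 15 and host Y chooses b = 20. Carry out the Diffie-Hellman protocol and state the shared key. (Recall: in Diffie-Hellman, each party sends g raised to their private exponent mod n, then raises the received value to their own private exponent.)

Host X sends A = g^a mod n = 6^15 mod 53.
6^1 ≡ 6 (mod 53)
6^2 = (6^1)^2 ≡ 6^2 = 36 ≡ 36 (mod 53)
6^4 = (6^2)^2 ≡ 36^2 = 1296 ≡ 24 (mod 53)
6^8 = (6^4)^2 ≡ 24^2 = 576 ≡ 46 (mod 53)
6^15 = 6^8 · 6^4 · 6^2 · 6^1 ≡ 46 · 24 · 36 · 6 ≡ 17 (mod 53).
So A = 17. Host Y then computes K = A^b mod n = 17^20 mod 53.
17^1 ≡ 17 (mod 53)
17^2 = (17^1)^2 ≡ 17^2 = 289 ≡ 24 (mod 53)
17^4 = (17^2)^2 ≡ 24^2 = 576 ≡ 46 (mod 53)
17^8 = (17^4)^2 ≡ 46^2 = 2116 ≡ 49 (mod 53)
17^16 = (17^8)^2 ≡ 49^2 = 2401 ≡ 16 (mod 53)
17^20 = 17^16 · 17^4 ≡ 16 · 46 ≡ 47 (mod 53).

47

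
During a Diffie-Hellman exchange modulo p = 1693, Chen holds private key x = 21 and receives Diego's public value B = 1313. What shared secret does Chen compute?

710

Shared key K = 1313^21 mod 1693.
1313^1 ≡ 1313 (mod 1693)
1313^2 = (1313^1)^2 ≡ 1313^2 = 1723969 ≡ 495 (mod 1693)
1313^4 = (1313^2)^2 ≡ 495^2 = 245025 ≡ 1233 (mod 1693)
1313^8 = (1313^4)^2 ≡ 1233^2 = 1520289 ≡ 1668 (mod 1693)
1313^16 = (1313^8)^2 ≡ 1668^2 = 2782224 ≡ 625 (mod 1693)
1313^21 = 1313^16 · 1313^4 · 1313^1 ≡ 625 · 1233 · 1313 ≡ 710 (mod 1693).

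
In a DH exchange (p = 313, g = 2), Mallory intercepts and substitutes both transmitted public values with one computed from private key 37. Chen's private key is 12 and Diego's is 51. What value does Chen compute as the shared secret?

234

Chen receives Mallory's public value M = 2^37 mod 313 instead of the honest one.
2^1 ≡ 2 (mod 313)
2^2 = (2^1)^2 ≡ 2^2 = 4 ≡ 4 (mod 313)
2^4 = (2^2)^2 ≡ 4^2 = 16 ≡ 16 (mod 313)
2^8 = (2^4)^2 ≡ 16^2 = 256 ≡ 256 (mod 313)
2^16 = (2^8)^2 ≡ 256^2 = 65536 ≡ 119 (mod 313)
2^32 = (2^16)^2 ≡ 119^2 = 14161 ≡ 76 (mod 313)
2^37 = 2^32 · 2^4 · 2^1 ≡ 76 · 16 · 2 ≡ 241 (mod 313).
So M = 241. Chen computes K = M^12 mod 313.
241^1 ≡ 241 (mod 313)
241^2 = (241^1)^2 ≡ 241^2 = 58081 ≡ 176 (mod 313)
241^4 = (241^2)^2 ≡ 176^2 = 30976 ≡ 302 (mod 313)
241^8 = (241^4)^2 ≡ 302^2 = 91204 ≡ 121 (mod 313)
241^12 = 241^8 · 241^4 ≡ 121 · 302 ≡ 234 (mod 313).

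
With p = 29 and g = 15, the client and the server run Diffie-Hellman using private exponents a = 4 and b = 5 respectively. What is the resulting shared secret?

24

The server sends B = g^b mod p = 15^5 mod 29.
15^1 ≡ 15 (mod 29)
15^2 = (15^1)^2 ≡ 15^2 = 225 ≡ 22 (mod 29)
15^4 = (15^2)^2 ≡ 22^2 = 484 ≡ 20 (mod 29)
15^5 = 15^4 · 15^1 ≡ 20 · 15 ≡ 10 (mod 29).
So B = 10. The client then computes K = B^a mod p = 10^4 mod 29.
10^1 ≡ 10 (mod 29)
10^2 = (10^1)^2 ≡ 10^2 = 100 ≡ 13 (mod 29)
10^4 = (10^2)^2 ≡ 13^2 = 169 ≡ 24 (mod 29)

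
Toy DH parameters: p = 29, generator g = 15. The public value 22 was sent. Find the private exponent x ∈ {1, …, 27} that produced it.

2

Try successive powers of 15 modulo 29:
15^1 ≡ 15
15^2 ≡ 22
Found: x = 2.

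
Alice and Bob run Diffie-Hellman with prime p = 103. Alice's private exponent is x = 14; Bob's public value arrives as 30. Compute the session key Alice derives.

Shared key K = 30^14 mod 103.
30^1 ≡ 30 (mod 103)
30^2 = (30^1)^2 ≡ 30^2 = 900 ≡ 76 (mod 103)
30^4 = (30^2)^2 ≡ 76^2 = 5776 ≡ 8 (mod 103)
30^8 = (30^4)^2 ≡ 8^2 = 64 ≡ 64 (mod 103)
30^14 = 30^8 · 30^4 · 30^2 ≡ 64 · 8 · 76 ≡ 81 (mod 103).

81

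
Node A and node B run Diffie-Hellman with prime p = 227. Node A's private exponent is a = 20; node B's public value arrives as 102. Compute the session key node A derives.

Shared key K = 102^20 mod 227.
102^1 ≡ 102 (mod 227)
102^2 = (102^1)^2 ≡ 102^2 = 10404 ≡ 189 (mod 227)
102^4 = (102^2)^2 ≡ 189^2 = 35721 ≡ 82 (mod 227)
102^8 = (102^4)^2 ≡ 82^2 = 6724 ≡ 141 (mod 227)
102^16 = (102^8)^2 ≡ 141^2 = 19881 ≡ 132 (mod 227)
102^20 = 102^16 · 102^4 ≡ 132 · 82 ≡ 155 (mod 227).

155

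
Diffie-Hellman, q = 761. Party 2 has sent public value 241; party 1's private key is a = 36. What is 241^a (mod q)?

727

Shared key K = 241^36 mod 761.
241^1 ≡ 241 (mod 761)
241^2 = (241^1)^2 ≡ 241^2 = 58081 ≡ 245 (mod 761)
241^4 = (241^2)^2 ≡ 245^2 = 60025 ≡ 667 (mod 761)
241^8 = (241^4)^2 ≡ 667^2 = 444889 ≡ 465 (mod 761)
241^16 = (241^8)^2 ≡ 465^2 = 216225 ≡ 101 (mod 761)
241^32 = (241^16)^2 ≡ 101^2 = 10201 ≡ 308 (mod 761)
241^36 = 241^32 · 241^4 ≡ 308 · 667 ≡ 727 (mod 761).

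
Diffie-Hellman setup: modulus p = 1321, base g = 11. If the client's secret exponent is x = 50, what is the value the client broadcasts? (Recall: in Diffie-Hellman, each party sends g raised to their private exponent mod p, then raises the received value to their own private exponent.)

997

Public value = 11^50 (mod 1321).
11^1 ≡ 11 (mod 1321)
11^2 = (11^1)^2 ≡ 11^2 = 121 ≡ 121 (mod 1321)
11^4 = (11^2)^2 ≡ 121^2 = 14641 ≡ 110 (mod 1321)
11^8 = (11^4)^2 ≡ 110^2 = 12100 ≡ 211 (mod 1321)
11^16 = (11^8)^2 ≡ 211^2 = 44521 ≡ 928 (mod 1321)
11^32 = (11^16)^2 ≡ 928^2 = 861184 ≡ 1213 (mod 1321)
11^50 = 11^32 · 11^16 · 11^2 ≡ 1213 · 928 · 121 ≡ 997 (mod 1321).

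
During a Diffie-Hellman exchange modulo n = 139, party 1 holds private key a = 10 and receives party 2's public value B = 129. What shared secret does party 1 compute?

Shared key K = 129^10 mod 139.
129^1 ≡ 129 (mod 139)
129^2 = (129^1)^2 ≡ 129^2 = 16641 ≡ 100 (mod 139)
129^4 = (129^2)^2 ≡ 100^2 = 10000 ≡ 131 (mod 139)
129^8 = (129^4)^2 ≡ 131^2 = 17161 ≡ 64 (mod 139)
129^10 = 129^8 · 129^2 ≡ 64 · 100 ≡ 6 (mod 139).

6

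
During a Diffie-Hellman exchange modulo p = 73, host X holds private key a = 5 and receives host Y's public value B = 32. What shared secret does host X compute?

Shared key K = 32^5 mod 73.
32^1 ≡ 32 (mod 73)
32^2 = (32^1)^2 ≡ 32^2 = 1024 ≡ 2 (mod 73)
32^4 = (32^2)^2 ≡ 2^2 = 4 ≡ 4 (mod 73)
32^5 = 32^4 · 32^1 ≡ 4 · 32 ≡ 55 (mod 73).

55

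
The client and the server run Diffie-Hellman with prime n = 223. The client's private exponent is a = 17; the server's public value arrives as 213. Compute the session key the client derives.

89

Shared key K = 213^17 mod 223.
213^1 ≡ 213 (mod 223)
213^2 = (213^1)^2 ≡ 213^2 = 45369 ≡ 100 (mod 223)
213^4 = (213^2)^2 ≡ 100^2 = 10000 ≡ 188 (mod 223)
213^8 = (213^4)^2 ≡ 188^2 = 35344 ≡ 110 (mod 223)
213^16 = (213^8)^2 ≡ 110^2 = 12100 ≡ 58 (mod 223)
213^17 = 213^16 · 213^1 ≡ 58 · 213 ≡ 89 (mod 223).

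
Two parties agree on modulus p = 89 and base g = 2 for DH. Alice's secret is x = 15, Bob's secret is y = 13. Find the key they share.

78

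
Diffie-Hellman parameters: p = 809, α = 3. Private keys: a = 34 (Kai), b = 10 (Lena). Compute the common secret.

Kai sends A = α^a mod p = 3^34 mod 809.
3^1 ≡ 3 (mod 809)
3^2 = (3^1)^2 ≡ 3^2 = 9 ≡ 9 (mod 809)
3^4 = (3^2)^2 ≡ 9^2 = 81 ≡ 81 (mod 809)
3^8 = (3^4)^2 ≡ 81^2 = 6561 ≡ 89 (mod 809)
3^16 = (3^8)^2 ≡ 89^2 = 7921 ≡ 640 (mod 809)
3^32 = (3^16)^2 ≡ 640^2 = 409600 ≡ 246 (mod 809)
3^34 = 3^32 · 3^2 ≡ 246 · 9 ≡ 596 (mod 809).
So A = 596. Lena then computes K = A^b mod p = 596^10 mod 809.
596^1 ≡ 596 (mod 809)
596^2 = (596^1)^2 ≡ 596^2 = 355216 ≡ 65 (mod 809)
596^4 = (596^2)^2 ≡ 65^2 = 4225 ≡ 180 (mod 809)
596^8 = (596^4)^2 ≡ 180^2 = 32400 ≡ 40 (mod 809)
596^10 = 596^8 · 596^2 ≡ 40 · 65 ≡ 173 (mod 809).

173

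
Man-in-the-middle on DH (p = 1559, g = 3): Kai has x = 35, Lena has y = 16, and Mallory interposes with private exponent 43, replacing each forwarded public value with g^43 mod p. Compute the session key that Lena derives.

939

Lena receives Mallory's public value M = 3^43 mod 1559 instead of the honest one.
3^1 ≡ 3 (mod 1559)
3^2 = (3^1)^2 ≡ 3^2 = 9 ≡ 9 (mod 1559)
3^4 = (3^2)^2 ≡ 9^2 = 81 ≡ 81 (mod 1559)
3^8 = (3^4)^2 ≡ 81^2 = 6561 ≡ 325 (mod 1559)
3^16 = (3^8)^2 ≡ 325^2 = 105625 ≡ 1172 (mod 1559)
3^32 = (3^16)^2 ≡ 1172^2 = 1373584 ≡ 105 (mod 1559)
3^43 = 3^32 · 3^8 · 3^2 · 3^1 ≡ 105 · 325 · 9 · 3 ≡ 6 (mod 1559).
So M = 6. Lena computes K = M^16 mod 1559.
6^1 ≡ 6 (mod 1559)
6^2 = (6^1)^2 ≡ 6^2 = 36 ≡ 36 (mod 1559)
6^4 = (6^2)^2 ≡ 36^2 = 1296 ≡ 1296 (mod 1559)
6^8 = (6^4)^2 ≡ 1296^2 = 1679616 ≡ 573 (mod 1559)
6^16 = (6^8)^2 ≡ 573^2 = 328329 ≡ 939 (mod 1559)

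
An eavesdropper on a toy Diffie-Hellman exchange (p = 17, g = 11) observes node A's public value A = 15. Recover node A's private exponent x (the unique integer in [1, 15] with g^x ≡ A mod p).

10

Try successive powers of 11 modulo 17:
11^1 ≡ 11
11^2 ≡ 2
11^3 ≡ 5
11^4 ≡ 4
11^5 ≡ 10
11^6 ≡ 8
11^7 ≡ 3
11^8 ≡ 16
11^9 ≡ 6
11^10 ≡ 15
Found: x = 10.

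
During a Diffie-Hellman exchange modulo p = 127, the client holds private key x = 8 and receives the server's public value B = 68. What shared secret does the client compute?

Shared key K = 68^8 mod 127.
68^1 ≡ 68 (mod 127)
68^2 = (68^1)^2 ≡ 68^2 = 4624 ≡ 52 (mod 127)
68^4 = (68^2)^2 ≡ 52^2 = 2704 ≡ 37 (mod 127)
68^8 = (68^4)^2 ≡ 37^2 = 1369 ≡ 99 (mod 127)

99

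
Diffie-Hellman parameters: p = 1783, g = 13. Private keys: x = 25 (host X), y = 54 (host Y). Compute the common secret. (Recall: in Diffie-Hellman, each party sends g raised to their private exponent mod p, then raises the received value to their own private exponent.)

1334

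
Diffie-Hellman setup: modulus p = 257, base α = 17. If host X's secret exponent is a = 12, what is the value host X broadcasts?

Public value = 17^12 mod 257.
17^1 ≡ 17 (mod 257)
17^2 = (17^1)^2 ≡ 17^2 = 289 ≡ 32 (mod 257)
17^4 = (17^2)^2 ≡ 32^2 = 1024 ≡ 253 (mod 257)
17^8 = (17^4)^2 ≡ 253^2 = 64009 ≡ 16 (mod 257)
17^12 = 17^8 · 17^4 ≡ 16 · 253 ≡ 193 (mod 257).

193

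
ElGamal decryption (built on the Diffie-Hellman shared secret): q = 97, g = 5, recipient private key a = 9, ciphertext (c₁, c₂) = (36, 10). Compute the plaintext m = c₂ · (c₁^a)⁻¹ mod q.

87

Shared mask s = c₁^a mod q = 36^9 mod 97.
36^1 ≡ 36 (mod 97)
36^2 = (36^1)^2 ≡ 36^2 = 1296 ≡ 35 (mod 97)
36^4 = (36^2)^2 ≡ 35^2 = 1225 ≡ 61 (mod 97)
36^8 = (36^4)^2 ≡ 61^2 = 3721 ≡ 35 (mod 97)
36^9 = 36^8 · 36^1 ≡ 35 · 36 ≡ 96 (mod 97).
So s = 96; s⁻¹ ≡ 96 (mod 97).
m = c₂ · s⁻¹ mod 97 = 10 · 96 mod 97 = 87.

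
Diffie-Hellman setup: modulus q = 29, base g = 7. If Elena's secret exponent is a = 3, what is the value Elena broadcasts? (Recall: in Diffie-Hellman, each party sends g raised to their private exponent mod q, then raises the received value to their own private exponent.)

Public value = 7^3 mod 29.
7^1 ≡ 7 (mod 29)
7^2 = (7^1)^2 ≡ 7^2 = 49 ≡ 20 (mod 29)
7^3 = 7^2 · 7^1 ≡ 20 · 7 ≡ 24 (mod 29).

24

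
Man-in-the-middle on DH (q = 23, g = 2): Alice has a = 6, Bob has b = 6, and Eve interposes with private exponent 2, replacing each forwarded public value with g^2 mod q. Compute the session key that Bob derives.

2

Bob receives Eve's public value M = 2^2 mod 23 instead of the honest one.
2^1 ≡ 2 (mod 23)
2^2 = (2^1)^2 ≡ 2^2 = 4 ≡ 4 (mod 23)
So M = 4. Bob computes K = M^6 mod 23.
4^1 ≡ 4 (mod 23)
4^2 = (4^1)^2 ≡ 4^2 = 16 ≡ 16 (mod 23)
4^4 = (4^2)^2 ≡ 16^2 = 256 ≡ 3 (mod 23)
4^6 = 4^4 · 4^2 ≡ 3 · 16 ≡ 2 (mod 23).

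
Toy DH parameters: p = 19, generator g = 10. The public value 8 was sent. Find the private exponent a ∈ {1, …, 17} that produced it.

Try successive powers of 10 modulo 19:
10^1 ≡ 10
10^2 ≡ 5
10^3 ≡ 12
10^4 ≡ 6
10^5 ≡ 3
10^6 ≡ 11
10^7 ≡ 15
10^8 ≡ 17
10^9 ≡ 18
10^10 ≡ 9
10^11 ≡ 14
10^12 ≡ 7
10^13 ≡ 13
10^14 ≡ 16
10^15 ≡ 8
Found: a = 15.

15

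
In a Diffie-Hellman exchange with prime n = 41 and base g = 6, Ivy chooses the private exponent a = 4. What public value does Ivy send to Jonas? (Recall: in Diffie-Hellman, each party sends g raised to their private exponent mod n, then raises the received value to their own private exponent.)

25

Public value = 6^4 mod 41.
6^1 ≡ 6 (mod 41)
6^2 = (6^1)^2 ≡ 6^2 = 36 ≡ 36 (mod 41)
6^4 = (6^2)^2 ≡ 36^2 = 1296 ≡ 25 (mod 41)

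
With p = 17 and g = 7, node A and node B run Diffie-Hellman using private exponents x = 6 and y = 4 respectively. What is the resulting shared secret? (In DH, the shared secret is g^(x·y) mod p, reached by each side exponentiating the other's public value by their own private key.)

16

Node B sends B = g^y mod p = 7^4 mod 17.
7^1 ≡ 7 (mod 17)
7^2 = (7^1)^2 ≡ 7^2 = 49 ≡ 15 (mod 17)
7^4 = (7^2)^2 ≡ 15^2 = 225 ≡ 4 (mod 17)
So B = 4. Node A then computes K = B^x mod p = 4^6 mod 17.
4^1 ≡ 4 (mod 17)
4^2 = (4^1)^2 ≡ 4^2 = 16 ≡ 16 (mod 17)
4^4 = (4^2)^2 ≡ 16^2 = 256 ≡ 1 (mod 17)
4^6 = 4^4 · 4^2 ≡ 1 · 16 ≡ 16 (mod 17).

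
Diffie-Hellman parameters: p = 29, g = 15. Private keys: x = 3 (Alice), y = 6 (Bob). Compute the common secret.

Alice sends A = g^x mod p = 15^3 mod 29.
15^1 ≡ 15 (mod 29)
15^2 = (15^1)^2 ≡ 15^2 = 225 ≡ 22 (mod 29)
15^3 = 15^2 · 15^1 ≡ 22 · 15 ≡ 11 (mod 29).
So A = 11. Bob then computes K = A^y mod p = 11^6 mod 29.
11^1 ≡ 11 (mod 29)
11^2 = (11^1)^2 ≡ 11^2 = 121 ≡ 5 (mod 29)
11^4 = (11^2)^2 ≡ 5^2 = 25 ≡ 25 (mod 29)
11^6 = 11^4 · 11^2 ≡ 25 · 5 ≡ 9 (mod 29).

9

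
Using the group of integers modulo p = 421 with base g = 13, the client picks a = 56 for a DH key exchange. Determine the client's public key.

Public value = 13^56 mod 421.
13^1 ≡ 13 (mod 421)
13^2 = (13^1)^2 ≡ 13^2 = 169 ≡ 169 (mod 421)
13^4 = (13^2)^2 ≡ 169^2 = 28561 ≡ 354 (mod 421)
13^8 = (13^4)^2 ≡ 354^2 = 125316 ≡ 279 (mod 421)
13^16 = (13^8)^2 ≡ 279^2 = 77841 ≡ 377 (mod 421)
13^32 = (13^16)^2 ≡ 377^2 = 142129 ≡ 252 (mod 421)
13^56 = 13^32 · 13^16 · 13^8 ≡ 252 · 377 · 279 ≡ 377 (mod 421).

377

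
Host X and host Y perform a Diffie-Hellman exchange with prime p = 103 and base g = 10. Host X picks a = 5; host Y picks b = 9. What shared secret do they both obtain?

42

Host X sends A = g^a mod p = 10^5 mod 103.
10^1 ≡ 10 (mod 103)
10^2 = (10^1)^2 ≡ 10^2 = 100 ≡ 100 (mod 103)
10^4 = (10^2)^2 ≡ 100^2 = 10000 ≡ 9 (mod 103)
10^5 = 10^4 · 10^1 ≡ 9 · 10 ≡ 90 (mod 103).
So A = 90. Host Y then computes K = A^b mod p = 90^9 mod 103.
90^1 ≡ 90 (mod 103)
90^2 = (90^1)^2 ≡ 90^2 = 8100 ≡ 66 (mod 103)
90^4 = (90^2)^2 ≡ 66^2 = 4356 ≡ 30 (mod 103)
90^8 = (90^4)^2 ≡ 30^2 = 900 ≡ 76 (mod 103)
90^9 = 90^8 · 90^1 ≡ 76 · 90 ≡ 42 (mod 103).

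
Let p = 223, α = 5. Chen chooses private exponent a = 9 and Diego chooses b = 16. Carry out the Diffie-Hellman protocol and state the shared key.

82

Diego sends B = α^b mod p = 5^16 mod 223.
5^1 ≡ 5 (mod 223)
5^2 = (5^1)^2 ≡ 5^2 = 25 ≡ 25 (mod 223)
5^4 = (5^2)^2 ≡ 25^2 = 625 ≡ 179 (mod 223)
5^8 = (5^4)^2 ≡ 179^2 = 32041 ≡ 152 (mod 223)
5^16 = (5^8)^2 ≡ 152^2 = 23104 ≡ 135 (mod 223)
So B = 135. Chen then computes K = B^a mod p = 135^9 mod 223.
135^1 ≡ 135 (mod 223)
135^2 = (135^1)^2 ≡ 135^2 = 18225 ≡ 162 (mod 223)
135^4 = (135^2)^2 ≡ 162^2 = 26244 ≡ 153 (mod 223)
135^8 = (135^4)^2 ≡ 153^2 = 23409 ≡ 217 (mod 223)
135^9 = 135^8 · 135^1 ≡ 217 · 135 ≡ 82 (mod 223).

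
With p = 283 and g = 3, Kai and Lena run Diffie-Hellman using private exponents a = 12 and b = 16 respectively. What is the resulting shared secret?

Lena sends B = g^b mod p = 3^16 mod 283.
3^1 ≡ 3 (mod 283)
3^2 = (3^1)^2 ≡ 3^2 = 9 ≡ 9 (mod 283)
3^4 = (3^2)^2 ≡ 9^2 = 81 ≡ 81 (mod 283)
3^8 = (3^4)^2 ≡ 81^2 = 6561 ≡ 52 (mod 283)
3^16 = (3^8)^2 ≡ 52^2 = 2704 ≡ 157 (mod 283)
So B = 157. Kai then computes K = B^a mod p = 157^12 mod 283.
157^1 ≡ 157 (mod 283)
157^2 = (157^1)^2 ≡ 157^2 = 24649 ≡ 28 (mod 283)
157^4 = (157^2)^2 ≡ 28^2 = 784 ≡ 218 (mod 283)
157^8 = (157^4)^2 ≡ 218^2 = 47524 ≡ 263 (mod 283)
157^12 = 157^8 · 157^4 ≡ 263 · 218 ≡ 168 (mod 283).

168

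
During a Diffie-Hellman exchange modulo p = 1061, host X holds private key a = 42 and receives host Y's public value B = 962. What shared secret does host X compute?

Shared key K = 962^42 mod 1061.
962^1 ≡ 962 (mod 1061)
962^2 = (962^1)^2 ≡ 962^2 = 925444 ≡ 252 (mod 1061)
962^4 = (962^2)^2 ≡ 252^2 = 63504 ≡ 905 (mod 1061)
962^8 = (962^4)^2 ≡ 905^2 = 819025 ≡ 994 (mod 1061)
962^16 = (962^8)^2 ≡ 994^2 = 988036 ≡ 245 (mod 1061)
962^32 = (962^16)^2 ≡ 245^2 = 60025 ≡ 609 (mod 1061)
962^42 = 962^32 · 962^8 · 962^2 ≡ 609 · 994 · 252 ≡ 856 (mod 1061).

856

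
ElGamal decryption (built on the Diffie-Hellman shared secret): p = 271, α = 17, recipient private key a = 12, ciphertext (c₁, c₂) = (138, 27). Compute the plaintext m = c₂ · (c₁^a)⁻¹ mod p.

Shared mask s = c₁^a mod p = 138^12 mod 271.
138^1 ≡ 138 (mod 271)
138^2 = (138^1)^2 ≡ 138^2 = 19044 ≡ 74 (mod 271)
138^4 = (138^2)^2 ≡ 74^2 = 5476 ≡ 56 (mod 271)
138^8 = (138^4)^2 ≡ 56^2 = 3136 ≡ 155 (mod 271)
138^12 = 138^8 · 138^4 ≡ 155 · 56 ≡ 8 (mod 271).
So s = 8; s⁻¹ ≡ 34 (mod 271).
m = c₂ · s⁻¹ mod 271 = 27 · 34 mod 271 = 105.

105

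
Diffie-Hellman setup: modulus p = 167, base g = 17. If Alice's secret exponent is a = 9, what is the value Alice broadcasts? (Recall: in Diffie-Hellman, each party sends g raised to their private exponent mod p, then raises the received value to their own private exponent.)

149

Public value = 17^9 mod 167.
17^1 ≡ 17 (mod 167)
17^2 = (17^1)^2 ≡ 17^2 = 289 ≡ 122 (mod 167)
17^4 = (17^2)^2 ≡ 122^2 = 14884 ≡ 21 (mod 167)
17^8 = (17^4)^2 ≡ 21^2 = 441 ≡ 107 (mod 167)
17^9 = 17^8 · 17^1 ≡ 107 · 17 ≡ 149 (mod 167).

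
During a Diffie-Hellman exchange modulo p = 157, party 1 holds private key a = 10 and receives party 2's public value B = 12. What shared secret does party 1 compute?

Shared key K = 12^10 mod 157.
12^1 ≡ 12 (mod 157)
12^2 = (12^1)^2 ≡ 12^2 = 144 ≡ 144 (mod 157)
12^4 = (12^2)^2 ≡ 144^2 = 20736 ≡ 12 (mod 157)
12^8 = (12^4)^2 ≡ 12^2 = 144 ≡ 144 (mod 157)
12^10 = 12^8 · 12^2 ≡ 144 · 144 ≡ 12 (mod 157).

12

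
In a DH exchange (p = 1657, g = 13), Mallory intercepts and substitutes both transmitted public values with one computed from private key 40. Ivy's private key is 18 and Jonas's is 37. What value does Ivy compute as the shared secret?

1653

Ivy receives Mallory's public value M = 13^40 mod 1657 instead of the honest one.
13^1 ≡ 13 (mod 1657)
13^2 = (13^1)^2 ≡ 13^2 = 169 ≡ 169 (mod 1657)
13^4 = (13^2)^2 ≡ 169^2 = 28561 ≡ 392 (mod 1657)
13^8 = (13^4)^2 ≡ 392^2 = 153664 ≡ 1220 (mod 1657)
13^16 = (13^8)^2 ≡ 1220^2 = 1488400 ≡ 414 (mod 1657)
13^32 = (13^16)^2 ≡ 414^2 = 171396 ≡ 725 (mod 1657)
13^40 = 13^32 · 13^8 ≡ 725 · 1220 ≡ 1319 (mod 1657).
So M = 1319. Ivy computes K = M^18 mod 1657.
1319^1 ≡ 1319 (mod 1657)
1319^2 = (1319^1)^2 ≡ 1319^2 = 1739761 ≡ 1568 (mod 1657)
1319^4 = (1319^2)^2 ≡ 1568^2 = 2458624 ≡ 1293 (mod 1657)
1319^8 = (1319^4)^2 ≡ 1293^2 = 1671849 ≡ 1593 (mod 1657)
1319^16 = (1319^8)^2 ≡ 1593^2 = 2537649 ≡ 782 (mod 1657)
1319^18 = 1319^16 · 1319^2 ≡ 782 · 1568 ≡ 1653 (mod 1657).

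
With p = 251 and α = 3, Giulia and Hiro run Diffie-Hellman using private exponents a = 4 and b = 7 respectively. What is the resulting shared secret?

39

Hiro sends B = α^b mod p = 3^7 mod 251.
3^1 ≡ 3 (mod 251)
3^2 = (3^1)^2 ≡ 3^2 = 9 ≡ 9 (mod 251)
3^4 = (3^2)^2 ≡ 9^2 = 81 ≡ 81 (mod 251)
3^7 = 3^4 · 3^2 · 3^1 ≡ 81 · 9 · 3 ≡ 179 (mod 251).
So B = 179. Giulia then computes K = B^a mod p = 179^4 mod 251.
179^1 ≡ 179 (mod 251)
179^2 = (179^1)^2 ≡ 179^2 = 32041 ≡ 164 (mod 251)
179^4 = (179^2)^2 ≡ 164^2 = 26896 ≡ 39 (mod 251)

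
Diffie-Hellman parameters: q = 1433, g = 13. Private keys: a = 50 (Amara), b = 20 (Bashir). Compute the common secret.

Bashir sends B = g^b mod q = 13^20 mod 1433.
13^1 ≡ 13 (mod 1433)
13^2 = (13^1)^2 ≡ 13^2 = 169 ≡ 169 (mod 1433)
13^4 = (13^2)^2 ≡ 169^2 = 28561 ≡ 1334 (mod 1433)
13^8 = (13^4)^2 ≡ 1334^2 = 1779556 ≡ 1203 (mod 1433)
13^16 = (13^8)^2 ≡ 1203^2 = 1447209 ≡ 1312 (mod 1433)
13^20 = 13^16 · 13^4 ≡ 1312 · 1334 ≡ 515 (mod 1433).
So B = 515. Amara then computes K = B^a mod q = 515^50 mod 1433.
515^1 ≡ 515 (mod 1433)
515^2 = (515^1)^2 ≡ 515^2 = 265225 ≡ 120 (mod 1433)
515^4 = (515^2)^2 ≡ 120^2 = 14400 ≡ 70 (mod 1433)
515^8 = (515^4)^2 ≡ 70^2 = 4900 ≡ 601 (mod 1433)
515^16 = (515^8)^2 ≡ 601^2 = 361201 ≡ 85 (mod 1433)
515^32 = (515^16)^2 ≡ 85^2 = 7225 ≡ 60 (mod 1433)
515^50 = 515^32 · 515^16 · 515^2 ≡ 60 · 85 · 120 ≡ 109 (mod 1433).

109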